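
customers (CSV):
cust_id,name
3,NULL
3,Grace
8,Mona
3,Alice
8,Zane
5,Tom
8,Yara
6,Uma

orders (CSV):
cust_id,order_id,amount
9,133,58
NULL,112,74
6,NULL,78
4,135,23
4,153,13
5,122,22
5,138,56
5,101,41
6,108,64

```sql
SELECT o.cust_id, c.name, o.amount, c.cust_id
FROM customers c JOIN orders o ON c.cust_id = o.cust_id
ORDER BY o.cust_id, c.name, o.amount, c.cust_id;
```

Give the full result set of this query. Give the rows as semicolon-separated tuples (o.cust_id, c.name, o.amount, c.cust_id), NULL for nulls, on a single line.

(5, Tom, 22, 5); (5, Tom, 41, 5); (5, Tom, 56, 5); (6, Uma, 64, 6); (6, Uma, 78, 6)

INNER JOIN keeps only pairs where the ON condition holds.
Matching on c.cust_id = o.cust_id. A NULL in a compared column never satisfies the condition.
- cust_id=3: no matching o row, dropped.
- cust_id=3: no matching o row, dropped.
- cust_id=8: no matching o row, dropped.
- cust_id=3: no matching o row, dropped.
- cust_id=8: no matching o row, dropped.
- cust_id=5: 3 matching o row(s), so 3 row(s) emitted.
- cust_id=8: no matching o row, dropped.
- cust_id=6: 2 matching o row(s), so 2 row(s) emitted.
After projecting and ordering:
o.cust_id | c.name | o.amount | c.cust_id
5 | Tom | 22 | 5
5 | Tom | 41 | 5
5 | Tom | 56 | 5
6 | Uma | 64 | 6
6 | Uma | 78 | 6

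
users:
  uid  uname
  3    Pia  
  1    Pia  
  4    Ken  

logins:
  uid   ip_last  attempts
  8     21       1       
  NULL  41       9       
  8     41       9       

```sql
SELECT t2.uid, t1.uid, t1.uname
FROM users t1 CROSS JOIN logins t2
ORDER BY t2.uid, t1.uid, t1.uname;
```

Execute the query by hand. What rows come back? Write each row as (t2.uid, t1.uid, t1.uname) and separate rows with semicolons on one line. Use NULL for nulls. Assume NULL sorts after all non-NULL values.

(8, 1, Pia); (8, 1, Pia); (8, 3, Pia); (8, 3, Pia); (8, 4, Ken); (8, 4, Ken); (NULL, 1, Pia); (NULL, 3, Pia); (NULL, 4, Ken)

CROSS JOIN pairs every row of `users` with every row of `logins`: 3 × 3 = 9 rows.
After projecting and ordering:
t2.uid | t1.uid | t1.uname
8 | 1 | Pia
8 | 1 | Pia
8 | 3 | Pia
8 | 3 | Pia
8 | 4 | Ken
8 | 4 | Ken
NULL | 1 | Pia
NULL | 3 | Pia
NULL | 4 | Ken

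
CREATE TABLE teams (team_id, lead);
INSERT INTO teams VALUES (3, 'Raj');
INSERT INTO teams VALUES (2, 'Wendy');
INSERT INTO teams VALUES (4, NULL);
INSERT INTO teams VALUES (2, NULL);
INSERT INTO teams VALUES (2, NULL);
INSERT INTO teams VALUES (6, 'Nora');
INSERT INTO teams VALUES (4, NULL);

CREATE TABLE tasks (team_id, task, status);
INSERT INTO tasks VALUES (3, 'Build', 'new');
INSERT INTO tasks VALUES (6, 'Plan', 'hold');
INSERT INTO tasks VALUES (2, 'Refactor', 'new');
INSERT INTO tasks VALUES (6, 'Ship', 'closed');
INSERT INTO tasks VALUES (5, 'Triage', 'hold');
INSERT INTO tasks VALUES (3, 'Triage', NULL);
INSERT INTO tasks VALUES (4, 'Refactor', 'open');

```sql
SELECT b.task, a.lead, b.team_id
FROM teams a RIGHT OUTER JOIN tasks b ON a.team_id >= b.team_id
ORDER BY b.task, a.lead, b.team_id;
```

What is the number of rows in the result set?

RIGHT JOIN keeps every row from `tasks`; unmatched rows get NULL for `teams`'s columns.
Matching on a.team_id >= b.team_id.
Matched pairs: 21; unmatched b rows kept: 0.
Total: 21 rows.

21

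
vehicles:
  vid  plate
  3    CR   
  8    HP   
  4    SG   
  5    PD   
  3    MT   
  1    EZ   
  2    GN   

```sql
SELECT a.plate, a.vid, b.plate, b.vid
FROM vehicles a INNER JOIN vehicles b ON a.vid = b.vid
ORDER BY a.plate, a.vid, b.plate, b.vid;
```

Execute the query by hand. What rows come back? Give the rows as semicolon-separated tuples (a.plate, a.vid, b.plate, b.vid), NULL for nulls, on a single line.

(CR, 3, CR, 3); (CR, 3, MT, 3); (EZ, 1, EZ, 1); (GN, 2, GN, 2); (HP, 8, HP, 8); (MT, 3, CR, 3); (MT, 3, MT, 3); (PD, 5, PD, 5); (SG, 4, SG, 4)

INNER JOIN keeps only pairs where the ON condition holds.
Matching on a.vid = b.vid.
- a[0] vid=3 → 2 match(es) in b → 2 row(s).
- a[1] vid=8 → 1 match(es) in b → 1 row(s).
- a[2] vid=4 → 1 match(es) in b → 1 row(s).
- a[3] vid=5 → 1 match(es) in b → 1 row(s).
- a[4] vid=3 → 2 match(es) in b → 2 row(s).
- a[5] vid=1 → 1 match(es) in b → 1 row(s).
- a[6] vid=2 → 1 match(es) in b → 1 row(s).
After projecting and ordering:
a.plate | a.vid | b.plate | b.vid
CR | 3 | CR | 3
CR | 3 | MT | 3
EZ | 1 | EZ | 1
GN | 2 | GN | 2
HP | 8 | HP | 8
MT | 3 | CR | 3
MT | 3 | MT | 3
PD | 5 | PD | 5
SG | 4 | SG | 4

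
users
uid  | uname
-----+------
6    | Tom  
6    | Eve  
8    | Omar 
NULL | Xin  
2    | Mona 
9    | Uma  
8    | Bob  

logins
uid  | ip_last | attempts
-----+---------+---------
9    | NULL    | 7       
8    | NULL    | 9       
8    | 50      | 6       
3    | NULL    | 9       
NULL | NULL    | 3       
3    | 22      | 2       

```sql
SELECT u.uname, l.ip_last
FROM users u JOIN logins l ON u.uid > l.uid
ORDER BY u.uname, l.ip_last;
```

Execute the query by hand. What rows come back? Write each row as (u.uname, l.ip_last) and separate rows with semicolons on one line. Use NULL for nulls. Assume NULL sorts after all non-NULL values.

(Bob, 22); (Bob, NULL); (Eve, 22); (Eve, NULL); (Omar, 22); (Omar, NULL); (Tom, 22); (Tom, NULL); (Uma, 22); (Uma, 50); (Uma, NULL); (Uma, NULL)

INNER JOIN keeps only pairs where the ON condition holds.
Matching on u.uid > l.uid. A NULL in a compared column never satisfies the condition.
Matched pairs: 12.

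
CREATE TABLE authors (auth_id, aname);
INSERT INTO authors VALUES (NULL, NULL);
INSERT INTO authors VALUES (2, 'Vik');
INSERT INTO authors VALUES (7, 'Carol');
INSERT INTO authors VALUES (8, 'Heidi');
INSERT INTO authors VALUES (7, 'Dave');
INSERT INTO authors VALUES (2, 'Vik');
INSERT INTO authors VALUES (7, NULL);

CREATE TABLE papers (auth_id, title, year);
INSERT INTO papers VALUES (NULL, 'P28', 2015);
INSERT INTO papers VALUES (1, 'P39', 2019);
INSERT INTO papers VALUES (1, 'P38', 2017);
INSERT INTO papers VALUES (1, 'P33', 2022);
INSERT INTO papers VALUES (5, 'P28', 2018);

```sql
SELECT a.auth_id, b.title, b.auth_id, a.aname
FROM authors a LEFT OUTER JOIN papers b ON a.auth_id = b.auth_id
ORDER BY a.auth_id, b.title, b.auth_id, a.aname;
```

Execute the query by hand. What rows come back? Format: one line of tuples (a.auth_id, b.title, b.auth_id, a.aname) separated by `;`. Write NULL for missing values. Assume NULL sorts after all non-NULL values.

(2, NULL, NULL, Vik); (2, NULL, NULL, Vik); (7, NULL, NULL, Carol); (7, NULL, NULL, Dave); (7, NULL, NULL, NULL); (8, NULL, NULL, Heidi); (NULL, NULL, NULL, NULL)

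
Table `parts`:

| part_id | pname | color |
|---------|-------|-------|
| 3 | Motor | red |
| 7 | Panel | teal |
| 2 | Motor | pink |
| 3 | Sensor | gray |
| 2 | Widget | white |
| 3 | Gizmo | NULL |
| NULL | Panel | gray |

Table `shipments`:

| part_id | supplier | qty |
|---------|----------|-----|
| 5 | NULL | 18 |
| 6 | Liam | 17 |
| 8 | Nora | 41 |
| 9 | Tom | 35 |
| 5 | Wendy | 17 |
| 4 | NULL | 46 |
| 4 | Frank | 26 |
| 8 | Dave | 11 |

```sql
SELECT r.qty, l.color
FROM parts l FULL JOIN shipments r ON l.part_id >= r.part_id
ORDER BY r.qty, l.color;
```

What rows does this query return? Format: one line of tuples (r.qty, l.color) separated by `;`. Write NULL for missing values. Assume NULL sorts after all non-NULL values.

FULL OUTER JOIN keeps every row from both sides; unmatched rows get NULL for the other side's columns.
Matching on l.part_id >= r.part_id. A NULL in a compared column never satisfies the condition.
- l[0] part_id=3 → no match; kept with NULLs on the r side.
- l[1] part_id=7 → 5 match(es) in r → 5 row(s).
- l[2] part_id=2 → no match; kept with NULLs on the r side.
- l[3] part_id=3 → no match; kept with NULLs on the r side.
- l[4] part_id=2 → no match; kept with NULLs on the r side.
- l[5] part_id=3 → no match; kept with NULLs on the r side.
- l[6] part_id=NULL → no match; kept with NULLs on the r side.
- 3 r row(s) had no l match → kept, l columns NULL.

(11, NULL); (17, teal); (17, teal); (18, teal); (26, teal); (35, NULL); (41, NULL); (46, teal); (NULL, gray); (NULL, gray); (NULL, pink); (NULL, red); (NULL, white); (NULL, NULL)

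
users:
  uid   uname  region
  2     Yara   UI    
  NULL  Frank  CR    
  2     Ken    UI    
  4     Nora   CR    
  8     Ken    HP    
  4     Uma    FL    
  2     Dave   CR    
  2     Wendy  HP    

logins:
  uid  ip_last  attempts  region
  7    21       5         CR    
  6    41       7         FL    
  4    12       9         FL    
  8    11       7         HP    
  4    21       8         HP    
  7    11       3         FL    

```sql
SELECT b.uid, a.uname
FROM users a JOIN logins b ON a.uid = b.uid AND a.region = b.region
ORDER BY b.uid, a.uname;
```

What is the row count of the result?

INNER JOIN keeps only pairs where the ON condition holds.
Matching on a.uid = b.uid AND a.region = b.region. A NULL in a compared column never satisfies the condition.
- a (uid=2, region=UI) has no partner → excluded.
- a (uid=NULL, region=CR) has no partner → excluded.
- a (uid=2, region=UI) has no partner → excluded.
- a (uid=4, region=CR) has no partner → excluded.
- a (uid=8, region=HP) pairs with 1 row(s) of b.
- a (uid=4, region=FL) pairs with 1 row(s) of b.
- a (uid=2, region=CR) has no partner → excluded.
- a (uid=2, region=HP) has no partner → excluded.
Total: 2 rows.

2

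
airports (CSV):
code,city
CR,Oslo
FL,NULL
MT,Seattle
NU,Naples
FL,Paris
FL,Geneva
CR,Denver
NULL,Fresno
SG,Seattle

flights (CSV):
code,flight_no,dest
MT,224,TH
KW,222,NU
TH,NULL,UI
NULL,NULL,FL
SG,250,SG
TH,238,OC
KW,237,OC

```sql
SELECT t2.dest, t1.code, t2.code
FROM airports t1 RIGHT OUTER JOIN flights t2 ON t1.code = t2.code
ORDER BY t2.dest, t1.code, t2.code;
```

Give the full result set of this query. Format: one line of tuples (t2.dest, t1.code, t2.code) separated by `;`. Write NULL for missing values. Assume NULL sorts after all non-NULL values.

(FL, NULL, NULL); (NU, NULL, KW); (OC, NULL, KW); (OC, NULL, TH); (SG, SG, SG); (TH, MT, MT); (UI, NULL, TH)

RIGHT JOIN keeps every row from `flights`; unmatched rows get NULL for `airports`'s columns.
Matching on t1.code = t2.code. A NULL in a compared column never satisfies the condition.
- t1 (code=CR) has no partner in t2.
- t1 (code=FL) has no partner in t2.
- t1 (code=MT) pairs with 1 row(s) of t2.
- t1 (code=NU) has no partner in t2.
- t1 (code=FL) has no partner in t2.
- t1 (code=FL) has no partner in t2.
- t1 (code=CR) has no partner in t2.
- t1 (code=NULL) has no partner in t2.
- t1 (code=SG) pairs with 1 row(s) of t2.
- plus 5 unmatched t2 row(s), each kept with NULL t1 columns.
After projecting and ordering:
t2.dest | t1.code | t2.code
FL | NULL | NULL
NU | NULL | KW
OC | NULL | KW
OC | NULL | TH
SG | SG | SG
TH | MT | MT
UI | NULL | TH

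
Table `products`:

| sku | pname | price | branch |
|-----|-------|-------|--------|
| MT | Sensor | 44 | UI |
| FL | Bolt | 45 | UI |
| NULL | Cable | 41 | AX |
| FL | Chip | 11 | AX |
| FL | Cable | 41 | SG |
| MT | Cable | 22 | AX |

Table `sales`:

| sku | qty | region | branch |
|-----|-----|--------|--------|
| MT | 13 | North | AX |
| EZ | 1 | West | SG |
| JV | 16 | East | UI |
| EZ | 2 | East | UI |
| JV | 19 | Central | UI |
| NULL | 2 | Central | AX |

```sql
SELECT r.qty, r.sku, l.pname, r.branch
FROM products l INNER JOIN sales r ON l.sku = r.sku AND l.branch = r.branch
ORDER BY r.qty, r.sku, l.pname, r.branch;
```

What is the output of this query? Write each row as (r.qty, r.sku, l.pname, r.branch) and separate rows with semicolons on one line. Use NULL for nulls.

(13, MT, Cable, AX)

INNER JOIN keeps only pairs where the ON condition holds.
Matching on l.sku = r.sku AND l.branch = r.branch. A NULL in a compared column never satisfies the condition.
- sku=MT, branch=UI: no matching r row, dropped.
- sku=FL, branch=UI: no matching r row, dropped.
- sku=NULL, branch=AX: no matching r row, dropped.
- sku=FL, branch=AX: no matching r row, dropped.
- sku=FL, branch=SG: no matching r row, dropped.
- sku=MT, branch=AX: 1 matching r row(s), so 1 row(s) emitted.
After projecting and ordering:
r.qty | r.sku | l.pname | r.branch
13 | MT | Cable | AX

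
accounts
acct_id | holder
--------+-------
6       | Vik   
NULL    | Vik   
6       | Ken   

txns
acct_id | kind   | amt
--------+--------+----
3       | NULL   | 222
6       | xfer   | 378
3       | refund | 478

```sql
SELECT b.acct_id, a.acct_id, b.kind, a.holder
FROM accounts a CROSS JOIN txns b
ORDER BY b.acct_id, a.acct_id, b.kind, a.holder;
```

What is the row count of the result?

9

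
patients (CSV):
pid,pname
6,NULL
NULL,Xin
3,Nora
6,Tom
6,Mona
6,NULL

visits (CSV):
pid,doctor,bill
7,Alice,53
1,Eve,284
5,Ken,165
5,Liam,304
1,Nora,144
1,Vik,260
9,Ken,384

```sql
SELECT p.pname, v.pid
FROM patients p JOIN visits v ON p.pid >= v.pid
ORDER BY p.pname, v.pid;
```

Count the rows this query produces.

INNER JOIN keeps only pairs where the ON condition holds.
Matching on p.pid >= v.pid. A NULL in a compared column never satisfies the condition.
- p[0] pid=6 → 5 match(es) in v → 5 row(s).
- p[1] pid=NULL → no match; dropped.
- p[2] pid=3 → 3 match(es) in v → 3 row(s).
- p[3] pid=6 → 5 match(es) in v → 5 row(s).
- p[4] pid=6 → 5 match(es) in v → 5 row(s).
- p[5] pid=6 → 5 match(es) in v → 5 row(s).
Total: 23 rows.

23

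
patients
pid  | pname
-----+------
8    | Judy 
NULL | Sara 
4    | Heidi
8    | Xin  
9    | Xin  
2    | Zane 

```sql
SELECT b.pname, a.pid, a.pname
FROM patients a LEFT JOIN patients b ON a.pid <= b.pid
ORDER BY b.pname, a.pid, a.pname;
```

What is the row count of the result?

LEFT JOIN keeps every row from `patients a`; unmatched rows get NULL for `patients b`'s columns.
Matching on a.pid <= b.pid. A NULL in a compared column never satisfies the condition.
- pid=8: 3 matching b row(s), so 3 row(s) emitted.
- pid=NULL: no b row matches, row kept with b columns NULL.
- pid=4: 4 matching b row(s), so 4 row(s) emitted.
- pid=8: 3 matching b row(s), so 3 row(s) emitted.
- pid=9: 1 matching b row(s), so 1 row(s) emitted.
- pid=2: 5 matching b row(s), so 5 row(s) emitted.
Total: 16 matched + 1 padded = 17 rows.

17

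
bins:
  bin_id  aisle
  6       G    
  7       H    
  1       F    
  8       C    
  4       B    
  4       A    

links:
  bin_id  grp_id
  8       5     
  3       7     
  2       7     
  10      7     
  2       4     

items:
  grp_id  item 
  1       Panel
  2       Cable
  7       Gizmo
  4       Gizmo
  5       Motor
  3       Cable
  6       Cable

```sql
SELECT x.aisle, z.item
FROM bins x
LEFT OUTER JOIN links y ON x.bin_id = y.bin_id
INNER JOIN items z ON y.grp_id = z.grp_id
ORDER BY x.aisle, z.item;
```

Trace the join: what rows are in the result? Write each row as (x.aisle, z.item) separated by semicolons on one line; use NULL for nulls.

(C, Motor)

Step 1 — x LEFT JOIN y on bin_id → 6 row(s).
Then INNER JOIN `items z` on grp_id: keep only rows whose y.grp_id appears in z.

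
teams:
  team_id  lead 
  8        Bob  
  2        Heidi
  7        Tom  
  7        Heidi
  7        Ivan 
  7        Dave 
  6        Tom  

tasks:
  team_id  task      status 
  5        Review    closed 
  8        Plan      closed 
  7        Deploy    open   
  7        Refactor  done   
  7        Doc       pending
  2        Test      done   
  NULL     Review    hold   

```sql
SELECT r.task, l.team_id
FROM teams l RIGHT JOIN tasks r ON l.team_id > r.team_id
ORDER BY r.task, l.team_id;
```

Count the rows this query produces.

17

RIGHT JOIN keeps every row from `tasks`; unmatched rows get NULL for `teams`'s columns.
Matching on l.team_id > r.team_id. A NULL in a compared column never satisfies the condition.
- l (team_id=8) pairs with 5 row(s) of r.
- l (team_id=2) has no partner in r.
- l (team_id=7) pairs with 2 row(s) of r.
- l (team_id=7) pairs with 2 row(s) of r.
- l (team_id=7) pairs with 2 row(s) of r.
- l (team_id=7) pairs with 2 row(s) of r.
- l (team_id=6) pairs with 2 row(s) of r.
- 2 row(s) from r found no l partner → padded with NULL.
Total: 15 matched + 2 padded = 17 rows.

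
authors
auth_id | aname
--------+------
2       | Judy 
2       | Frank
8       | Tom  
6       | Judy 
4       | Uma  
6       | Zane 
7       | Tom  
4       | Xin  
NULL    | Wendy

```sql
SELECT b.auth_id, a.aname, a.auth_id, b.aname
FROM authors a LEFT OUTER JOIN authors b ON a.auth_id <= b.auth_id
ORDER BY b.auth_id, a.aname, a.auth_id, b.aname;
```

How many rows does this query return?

40

LEFT JOIN keeps every row from `authors a`; unmatched rows get NULL for `authors b`'s columns.
Matching on a.auth_id <= b.auth_id. A NULL in a compared column never satisfies the condition.
Matched pairs: 39; unmatched a rows kept: 1.
Total: 39 matched + 1 padded = 40 rows.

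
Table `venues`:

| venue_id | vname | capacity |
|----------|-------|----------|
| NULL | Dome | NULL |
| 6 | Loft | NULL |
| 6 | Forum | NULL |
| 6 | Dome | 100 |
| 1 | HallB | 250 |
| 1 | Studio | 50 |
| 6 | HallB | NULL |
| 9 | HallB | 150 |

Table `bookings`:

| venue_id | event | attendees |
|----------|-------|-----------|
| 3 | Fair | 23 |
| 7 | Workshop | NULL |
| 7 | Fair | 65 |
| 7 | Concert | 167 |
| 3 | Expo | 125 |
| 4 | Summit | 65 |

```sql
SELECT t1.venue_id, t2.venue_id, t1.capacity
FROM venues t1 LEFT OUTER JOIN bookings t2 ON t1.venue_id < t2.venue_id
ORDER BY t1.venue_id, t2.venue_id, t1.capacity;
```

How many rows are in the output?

LEFT JOIN keeps every row from `venues`; unmatched rows get NULL for `bookings`'s columns.
Matching on t1.venue_id < t2.venue_id. A NULL in a compared column never satisfies the condition.
- t1[0] venue_id=NULL → no match; kept with NULLs on the t2 side.
- t1[1] venue_id=6 → 3 match(es) in t2 → 3 row(s).
- t1[2] venue_id=6 → 3 match(es) in t2 → 3 row(s).
- t1[3] venue_id=6 → 3 match(es) in t2 → 3 row(s).
- t1[4] venue_id=1 → 6 match(es) in t2 → 6 row(s).
- t1[5] venue_id=1 → 6 match(es) in t2 → 6 row(s).
- t1[6] venue_id=6 → 3 match(es) in t2 → 3 row(s).
- t1[7] venue_id=9 → no match; kept with NULLs on the t2 side.
Total: 24 matched + 2 padded = 26 rows.

26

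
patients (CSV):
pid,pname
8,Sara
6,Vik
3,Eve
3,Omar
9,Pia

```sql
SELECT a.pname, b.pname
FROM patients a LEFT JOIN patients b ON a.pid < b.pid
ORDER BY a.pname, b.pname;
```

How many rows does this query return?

10

LEFT JOIN keeps every row from `patients a`; unmatched rows get NULL for `patients b`'s columns.
Matching on a.pid < b.pid.
- a[0] pid=8 → 1 match(es) in b → 1 row(s).
- a[1] pid=6 → 2 match(es) in b → 2 row(s).
- a[2] pid=3 → 3 match(es) in b → 3 row(s).
- a[3] pid=3 → 3 match(es) in b → 3 row(s).
- a[4] pid=9 → no match; kept with NULLs on the b side.
Total: 9 matched + 1 padded = 10 rows.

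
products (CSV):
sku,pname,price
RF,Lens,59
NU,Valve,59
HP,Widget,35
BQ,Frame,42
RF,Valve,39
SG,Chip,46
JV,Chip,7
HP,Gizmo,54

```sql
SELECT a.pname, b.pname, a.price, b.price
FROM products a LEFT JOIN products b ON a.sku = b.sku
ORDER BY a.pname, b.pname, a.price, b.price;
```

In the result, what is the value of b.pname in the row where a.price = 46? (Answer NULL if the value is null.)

Chip

LEFT JOIN keeps every row from `products a`; unmatched rows get NULL for `products b`'s columns.
Matching on a.sku = b.sku.
Matched pairs: 12; unmatched a rows kept: 0.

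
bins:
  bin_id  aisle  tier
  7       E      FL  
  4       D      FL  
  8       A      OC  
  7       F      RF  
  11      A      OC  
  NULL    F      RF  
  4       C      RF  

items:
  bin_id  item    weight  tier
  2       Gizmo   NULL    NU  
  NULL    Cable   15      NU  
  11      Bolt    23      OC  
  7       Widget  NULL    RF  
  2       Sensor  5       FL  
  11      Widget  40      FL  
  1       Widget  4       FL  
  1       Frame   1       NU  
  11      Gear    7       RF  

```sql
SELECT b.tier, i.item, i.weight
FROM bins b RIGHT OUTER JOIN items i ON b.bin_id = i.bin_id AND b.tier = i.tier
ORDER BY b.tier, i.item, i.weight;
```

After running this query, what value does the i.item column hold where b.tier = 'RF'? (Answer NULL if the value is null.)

Widget

RIGHT JOIN keeps every row from `items`; unmatched rows get NULL for `bins`'s columns.
Matching on b.bin_id = i.bin_id AND b.tier = i.tier. A NULL in a compared column never satisfies the condition.
Matched pairs: 2; unmatched i rows kept: 7.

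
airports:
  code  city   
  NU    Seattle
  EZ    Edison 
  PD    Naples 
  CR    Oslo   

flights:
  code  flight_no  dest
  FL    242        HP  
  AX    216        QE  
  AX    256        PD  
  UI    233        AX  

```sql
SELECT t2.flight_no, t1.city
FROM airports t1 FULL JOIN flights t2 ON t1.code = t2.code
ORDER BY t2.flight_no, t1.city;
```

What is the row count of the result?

FULL OUTER JOIN keeps every row from both sides; unmatched rows get NULL for the other side's columns.
Matching on t1.code = t2.code.
- t1 row (code=NU): no match → kept, t2 columns NULL.
- t1 row (code=EZ): no match → kept, t2 columns NULL.
- t1 row (code=PD): no match → kept, t2 columns NULL.
- t1 row (code=CR): no match → kept, t2 columns NULL.
- plus 4 unmatched t2 row(s), each kept with NULL t1 columns.
Total: 0 matched + 8 padded = 8 rows.

8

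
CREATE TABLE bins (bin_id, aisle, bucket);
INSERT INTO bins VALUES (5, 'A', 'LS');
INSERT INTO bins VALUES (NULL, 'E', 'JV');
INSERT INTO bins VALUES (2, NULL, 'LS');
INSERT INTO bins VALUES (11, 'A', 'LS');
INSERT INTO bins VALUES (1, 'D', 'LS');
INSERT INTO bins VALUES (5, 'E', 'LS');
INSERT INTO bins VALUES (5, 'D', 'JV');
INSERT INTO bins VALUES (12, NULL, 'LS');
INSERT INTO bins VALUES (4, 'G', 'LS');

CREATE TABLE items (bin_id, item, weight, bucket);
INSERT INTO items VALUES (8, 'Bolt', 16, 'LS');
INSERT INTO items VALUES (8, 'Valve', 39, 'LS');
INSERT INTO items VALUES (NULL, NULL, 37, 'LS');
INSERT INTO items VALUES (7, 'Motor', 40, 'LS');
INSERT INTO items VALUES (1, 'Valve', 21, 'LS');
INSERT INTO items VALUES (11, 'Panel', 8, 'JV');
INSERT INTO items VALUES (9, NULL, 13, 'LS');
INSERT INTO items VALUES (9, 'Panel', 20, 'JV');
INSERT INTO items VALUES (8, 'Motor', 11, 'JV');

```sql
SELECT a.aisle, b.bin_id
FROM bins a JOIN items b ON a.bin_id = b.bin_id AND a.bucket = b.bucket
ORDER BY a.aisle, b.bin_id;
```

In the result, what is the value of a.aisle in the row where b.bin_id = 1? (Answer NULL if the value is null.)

INNER JOIN keeps only pairs where the ON condition holds.
Matching on a.bin_id = b.bin_id AND a.bucket = b.bucket. A NULL in a compared column never satisfies the condition.
Matched pairs: 1.

D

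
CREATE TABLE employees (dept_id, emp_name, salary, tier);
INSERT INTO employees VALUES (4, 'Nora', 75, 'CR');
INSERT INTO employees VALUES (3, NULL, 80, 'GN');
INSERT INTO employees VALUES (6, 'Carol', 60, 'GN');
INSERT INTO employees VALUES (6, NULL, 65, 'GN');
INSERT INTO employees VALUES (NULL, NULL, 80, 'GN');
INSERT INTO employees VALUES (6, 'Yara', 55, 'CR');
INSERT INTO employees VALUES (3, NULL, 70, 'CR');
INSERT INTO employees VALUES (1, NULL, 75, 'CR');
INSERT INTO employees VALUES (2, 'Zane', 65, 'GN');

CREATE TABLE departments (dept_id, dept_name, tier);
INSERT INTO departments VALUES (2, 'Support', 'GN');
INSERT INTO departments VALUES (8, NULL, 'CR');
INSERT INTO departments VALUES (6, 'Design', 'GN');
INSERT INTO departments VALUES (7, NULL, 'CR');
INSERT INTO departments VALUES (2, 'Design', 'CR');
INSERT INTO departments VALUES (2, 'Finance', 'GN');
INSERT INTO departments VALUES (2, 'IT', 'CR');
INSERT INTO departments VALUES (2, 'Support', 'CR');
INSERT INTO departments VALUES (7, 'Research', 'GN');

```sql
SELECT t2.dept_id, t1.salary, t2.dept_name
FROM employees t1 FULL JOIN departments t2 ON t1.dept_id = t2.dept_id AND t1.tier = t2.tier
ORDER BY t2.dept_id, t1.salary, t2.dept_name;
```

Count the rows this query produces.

FULL OUTER JOIN keeps every row from both sides; unmatched rows get NULL for the other side's columns.
Matching on t1.dept_id = t2.dept_id AND t1.tier = t2.tier. A NULL in a compared column never satisfies the condition.
- t1[0] dept_id=4, tier=CR → no match; kept with NULLs on the t2 side.
- t1[1] dept_id=3, tier=GN → no match; kept with NULLs on the t2 side.
- t1[2] dept_id=6, tier=GN → 1 match(es) in t2 → 1 row(s).
- t1[3] dept_id=6, tier=GN → 1 match(es) in t2 → 1 row(s).
- t1[4] dept_id=NULL, tier=GN → no match; kept with NULLs on the t2 side.
- t1[5] dept_id=6, tier=CR → no match; kept with NULLs on the t2 side.
- t1[6] dept_id=3, tier=CR → no match; kept with NULLs on the t2 side.
- t1[7] dept_id=1, tier=CR → no match; kept with NULLs on the t2 side.
- t1[8] dept_id=2, tier=GN → 2 match(es) in t2 → 2 row(s).
- 6 t2 row(s) had no t1 match → kept, t1 columns NULL.
Total: 4 matched + 12 padded = 16 rows.

16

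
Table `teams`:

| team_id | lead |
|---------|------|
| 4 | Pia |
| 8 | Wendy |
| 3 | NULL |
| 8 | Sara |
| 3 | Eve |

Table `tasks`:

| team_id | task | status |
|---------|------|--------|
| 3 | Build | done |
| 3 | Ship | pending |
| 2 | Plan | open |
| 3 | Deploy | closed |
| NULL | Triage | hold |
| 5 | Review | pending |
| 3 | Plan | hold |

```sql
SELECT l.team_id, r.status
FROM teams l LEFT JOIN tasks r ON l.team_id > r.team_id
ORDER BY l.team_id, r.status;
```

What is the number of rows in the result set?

19

LEFT JOIN keeps every row from `teams`; unmatched rows get NULL for `tasks`'s columns.
Matching on l.team_id > r.team_id. A NULL in a compared column never satisfies the condition.
- l row (team_id=4): matches 5 r row(s) → 5 output row(s).
- l row (team_id=8): matches 6 r row(s) → 6 output row(s).
- l row (team_id=3): matches 1 r row(s) → 1 output row(s).
- l row (team_id=8): matches 6 r row(s) → 6 output row(s).
- l row (team_id=3): matches 1 r row(s) → 1 output row(s).
Total: 19 rows.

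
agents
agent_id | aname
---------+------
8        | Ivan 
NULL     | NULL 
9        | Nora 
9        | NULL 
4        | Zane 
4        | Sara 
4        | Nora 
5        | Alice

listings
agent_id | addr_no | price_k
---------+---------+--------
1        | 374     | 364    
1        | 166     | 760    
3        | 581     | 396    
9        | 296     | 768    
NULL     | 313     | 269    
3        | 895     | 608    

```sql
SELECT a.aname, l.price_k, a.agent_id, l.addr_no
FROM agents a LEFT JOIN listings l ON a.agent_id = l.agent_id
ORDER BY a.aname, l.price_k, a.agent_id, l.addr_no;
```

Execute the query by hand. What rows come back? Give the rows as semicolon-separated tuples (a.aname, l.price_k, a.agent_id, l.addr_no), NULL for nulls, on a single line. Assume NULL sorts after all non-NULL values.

(Alice, NULL, 5, NULL); (Ivan, NULL, 8, NULL); (Nora, 768, 9, 296); (Nora, NULL, 4, NULL); (Sara, NULL, 4, NULL); (Zane, NULL, 4, NULL); (NULL, 768, 9, 296); (NULL, NULL, NULL, NULL)

LEFT JOIN keeps every row from `agents`; unmatched rows get NULL for `listings`'s columns.
Matching on a.agent_id = l.agent_id. A NULL in a compared column never satisfies the condition.
- a row (agent_id=8): no match → kept, l columns NULL.
- a row (agent_id=NULL): no match → kept, l columns NULL.
- a row (agent_id=9): matches 1 l row(s) → 1 output row(s).
- a row (agent_id=9): matches 1 l row(s) → 1 output row(s).
- a row (agent_id=4): no match → kept, l columns NULL.
- a row (agent_id=4): no match → kept, l columns NULL.
- a row (agent_id=4): no match → kept, l columns NULL.
- a row (agent_id=5): no match → kept, l columns NULL.
After projecting and ordering:
a.aname | l.price_k | a.agent_id | l.addr_no
Alice | NULL | 5 | NULL
Ivan | NULL | 8 | NULL
Nora | 768 | 9 | 296
Nora | NULL | 4 | NULL
Sara | NULL | 4 | NULL
Zane | NULL | 4 | NULL
NULL | 768 | 9 | 296
NULL | NULL | NULL | NULL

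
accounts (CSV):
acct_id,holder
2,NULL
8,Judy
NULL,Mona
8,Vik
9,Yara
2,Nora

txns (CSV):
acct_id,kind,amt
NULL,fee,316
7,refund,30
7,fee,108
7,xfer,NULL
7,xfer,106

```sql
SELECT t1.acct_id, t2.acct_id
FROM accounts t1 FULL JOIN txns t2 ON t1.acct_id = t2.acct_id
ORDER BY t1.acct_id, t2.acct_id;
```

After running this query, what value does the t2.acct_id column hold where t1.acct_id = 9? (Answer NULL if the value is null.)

NULL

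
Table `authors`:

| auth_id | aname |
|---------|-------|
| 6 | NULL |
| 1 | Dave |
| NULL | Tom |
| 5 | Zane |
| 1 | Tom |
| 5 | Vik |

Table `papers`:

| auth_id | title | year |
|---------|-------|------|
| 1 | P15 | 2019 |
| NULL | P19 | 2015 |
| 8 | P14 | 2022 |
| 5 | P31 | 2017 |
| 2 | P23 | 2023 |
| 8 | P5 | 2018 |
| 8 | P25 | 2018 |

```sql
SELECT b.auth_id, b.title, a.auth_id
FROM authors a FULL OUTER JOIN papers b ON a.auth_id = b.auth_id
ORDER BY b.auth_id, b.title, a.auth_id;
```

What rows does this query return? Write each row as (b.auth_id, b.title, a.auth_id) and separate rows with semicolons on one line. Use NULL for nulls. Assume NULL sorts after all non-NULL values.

FULL OUTER JOIN keeps every row from both sides; unmatched rows get NULL for the other side's columns.
Matching on a.auth_id = b.auth_id. A NULL in a compared column never satisfies the condition.
Matched pairs: 4; unmatched a rows kept: 2; unmatched b rows kept: 5.

(1, P15, 1); (1, P15, 1); (2, P23, NULL); (5, P31, 5); (5, P31, 5); (8, P14, NULL); (8, P25, NULL); (8, P5, NULL); (NULL, P19, NULL); (NULL, NULL, 6); (NULL, NULL, NULL)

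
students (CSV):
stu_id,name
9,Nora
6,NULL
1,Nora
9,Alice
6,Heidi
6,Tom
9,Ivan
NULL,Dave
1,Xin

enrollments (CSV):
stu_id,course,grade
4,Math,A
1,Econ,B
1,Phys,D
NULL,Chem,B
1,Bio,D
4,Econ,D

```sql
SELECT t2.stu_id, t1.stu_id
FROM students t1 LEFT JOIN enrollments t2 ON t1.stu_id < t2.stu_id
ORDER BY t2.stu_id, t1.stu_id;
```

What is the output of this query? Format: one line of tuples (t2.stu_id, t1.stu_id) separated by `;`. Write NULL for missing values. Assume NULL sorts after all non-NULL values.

(4, 1); (4, 1); (4, 1); (4, 1); (NULL, 6); (NULL, 6); (NULL, 6); (NULL, 9); (NULL, 9); (NULL, 9); (NULL, NULL)

LEFT JOIN keeps every row from `students`; unmatched rows get NULL for `enrollments`'s columns.
Matching on t1.stu_id < t2.stu_id. A NULL in a compared column never satisfies the condition.
- t1[0] stu_id=9 → no match; kept with NULLs on the t2 side.
- t1[1] stu_id=6 → no match; kept with NULLs on the t2 side.
- t1[2] stu_id=1 → 2 match(es) in t2 → 2 row(s).
- t1[3] stu_id=9 → no match; kept with NULLs on the t2 side.
- t1[4] stu_id=6 → no match; kept with NULLs on the t2 side.
- t1[5] stu_id=6 → no match; kept with NULLs on the t2 side.
- t1[6] stu_id=9 → no match; kept with NULLs on the t2 side.
- t1[7] stu_id=NULL → no match; kept with NULLs on the t2 side.
- t1[8] stu_id=1 → 2 match(es) in t2 → 2 row(s).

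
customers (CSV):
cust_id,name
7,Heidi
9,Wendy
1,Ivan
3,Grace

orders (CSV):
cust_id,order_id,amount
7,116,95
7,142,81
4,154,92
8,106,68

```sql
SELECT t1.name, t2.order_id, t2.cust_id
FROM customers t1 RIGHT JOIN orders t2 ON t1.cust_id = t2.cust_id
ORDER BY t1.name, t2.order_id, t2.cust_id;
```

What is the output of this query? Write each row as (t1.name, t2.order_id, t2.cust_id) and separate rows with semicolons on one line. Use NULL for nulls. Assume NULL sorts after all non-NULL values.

(Heidi, 116, 7); (Heidi, 142, 7); (NULL, 106, 8); (NULL, 154, 4)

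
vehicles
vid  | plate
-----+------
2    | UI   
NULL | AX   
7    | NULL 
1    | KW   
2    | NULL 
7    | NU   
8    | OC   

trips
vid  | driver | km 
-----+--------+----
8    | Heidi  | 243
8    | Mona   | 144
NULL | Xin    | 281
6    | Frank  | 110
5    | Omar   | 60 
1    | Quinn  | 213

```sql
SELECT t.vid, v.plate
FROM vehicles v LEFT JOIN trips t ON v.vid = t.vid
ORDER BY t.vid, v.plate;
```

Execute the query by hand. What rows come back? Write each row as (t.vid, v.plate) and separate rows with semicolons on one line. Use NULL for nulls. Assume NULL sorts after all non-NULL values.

(1, KW); (8, OC); (8, OC); (NULL, AX); (NULL, NU); (NULL, UI); (NULL, NULL); (NULL, NULL)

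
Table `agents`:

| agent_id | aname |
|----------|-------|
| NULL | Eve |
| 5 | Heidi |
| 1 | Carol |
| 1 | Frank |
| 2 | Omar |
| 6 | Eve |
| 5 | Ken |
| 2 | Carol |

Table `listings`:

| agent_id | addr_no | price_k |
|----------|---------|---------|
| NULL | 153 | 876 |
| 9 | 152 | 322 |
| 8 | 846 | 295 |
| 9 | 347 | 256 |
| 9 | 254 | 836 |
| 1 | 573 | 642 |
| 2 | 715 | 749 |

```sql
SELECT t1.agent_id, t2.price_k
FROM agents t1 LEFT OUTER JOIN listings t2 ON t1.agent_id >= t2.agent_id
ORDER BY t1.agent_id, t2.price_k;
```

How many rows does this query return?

LEFT JOIN keeps every row from `agents`; unmatched rows get NULL for `listings`'s columns.
Matching on t1.agent_id >= t2.agent_id. A NULL in a compared column never satisfies the condition.
- t1[0] agent_id=NULL → no match; kept with NULLs on the t2 side.
- t1[1] agent_id=5 → 2 match(es) in t2 → 2 row(s).
- t1[2] agent_id=1 → 1 match(es) in t2 → 1 row(s).
- t1[3] agent_id=1 → 1 match(es) in t2 → 1 row(s).
- t1[4] agent_id=2 → 2 match(es) in t2 → 2 row(s).
- t1[5] agent_id=6 → 2 match(es) in t2 → 2 row(s).
- t1[6] agent_id=5 → 2 match(es) in t2 → 2 row(s).
- t1[7] agent_id=2 → 2 match(es) in t2 → 2 row(s).
Total: 12 matched + 1 padded = 13 rows.

13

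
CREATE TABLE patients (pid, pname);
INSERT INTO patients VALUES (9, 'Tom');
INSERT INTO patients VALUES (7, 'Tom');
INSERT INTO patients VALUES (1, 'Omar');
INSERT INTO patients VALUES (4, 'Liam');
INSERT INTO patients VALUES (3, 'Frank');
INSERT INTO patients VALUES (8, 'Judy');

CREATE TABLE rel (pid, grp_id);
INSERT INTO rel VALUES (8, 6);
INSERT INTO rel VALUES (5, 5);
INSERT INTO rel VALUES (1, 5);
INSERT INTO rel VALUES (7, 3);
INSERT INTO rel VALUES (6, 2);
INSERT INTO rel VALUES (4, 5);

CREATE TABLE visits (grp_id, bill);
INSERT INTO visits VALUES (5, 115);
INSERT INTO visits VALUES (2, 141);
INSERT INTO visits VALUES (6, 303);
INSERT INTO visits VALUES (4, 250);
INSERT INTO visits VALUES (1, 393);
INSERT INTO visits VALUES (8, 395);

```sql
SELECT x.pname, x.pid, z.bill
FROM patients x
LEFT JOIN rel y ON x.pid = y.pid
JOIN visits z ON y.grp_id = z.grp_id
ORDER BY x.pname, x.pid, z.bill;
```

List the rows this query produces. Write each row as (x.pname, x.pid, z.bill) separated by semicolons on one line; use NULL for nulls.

Evaluate left to right. First `patients x LEFT JOIN rel y` on pid: 6 row(s).
Then INNER JOIN `visits z` on grp_id: keep only rows whose y.grp_id appears in z.

(Judy, 8, 303); (Liam, 4, 115); (Omar, 1, 115)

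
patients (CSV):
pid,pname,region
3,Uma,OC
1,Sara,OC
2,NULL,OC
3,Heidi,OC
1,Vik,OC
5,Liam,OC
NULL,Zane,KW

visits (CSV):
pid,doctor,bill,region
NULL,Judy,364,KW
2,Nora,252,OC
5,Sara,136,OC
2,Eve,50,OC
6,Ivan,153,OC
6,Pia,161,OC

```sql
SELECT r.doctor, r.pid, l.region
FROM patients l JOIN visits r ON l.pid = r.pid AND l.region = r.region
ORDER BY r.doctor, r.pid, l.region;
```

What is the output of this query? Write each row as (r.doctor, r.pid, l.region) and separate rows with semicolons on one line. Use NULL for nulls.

(Eve, 2, OC); (Nora, 2, OC); (Sara, 5, OC)

INNER JOIN keeps only pairs where the ON condition holds.
Matching on l.pid = r.pid AND l.region = r.region. A NULL in a compared column never satisfies the condition.
- l (pid=3, region=OC) has no partner → excluded.
- l (pid=1, region=OC) has no partner → excluded.
- l (pid=2, region=OC) pairs with 2 row(s) of r.
- l (pid=3, region=OC) has no partner → excluded.
- l (pid=1, region=OC) has no partner → excluded.
- l (pid=5, region=OC) pairs with 1 row(s) of r.
- l (pid=NULL, region=KW) has no partner → excluded.
After projecting and ordering:
r.doctor | r.pid | l.region
Eve | 2 | OC
Nora | 2 | OC
Sara | 5 | OC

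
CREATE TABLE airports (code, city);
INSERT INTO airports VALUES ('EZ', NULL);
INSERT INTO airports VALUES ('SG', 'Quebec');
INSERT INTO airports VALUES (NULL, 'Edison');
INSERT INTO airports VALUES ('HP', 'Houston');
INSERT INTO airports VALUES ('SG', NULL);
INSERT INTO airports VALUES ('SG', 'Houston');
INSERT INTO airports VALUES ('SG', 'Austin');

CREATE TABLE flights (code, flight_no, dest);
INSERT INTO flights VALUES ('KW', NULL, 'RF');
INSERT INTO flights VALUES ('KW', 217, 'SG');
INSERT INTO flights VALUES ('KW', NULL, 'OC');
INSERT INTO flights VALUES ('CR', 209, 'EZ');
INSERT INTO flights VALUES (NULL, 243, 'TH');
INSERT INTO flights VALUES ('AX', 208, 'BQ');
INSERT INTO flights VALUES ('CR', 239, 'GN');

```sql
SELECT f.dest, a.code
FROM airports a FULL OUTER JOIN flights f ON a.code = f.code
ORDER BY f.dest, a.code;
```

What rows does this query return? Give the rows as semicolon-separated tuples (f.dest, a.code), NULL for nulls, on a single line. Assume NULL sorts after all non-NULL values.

(BQ, NULL); (EZ, NULL); (GN, NULL); (OC, NULL); (RF, NULL); (SG, NULL); (TH, NULL); (NULL, EZ); (NULL, HP); (NULL, SG); (NULL, SG); (NULL, SG); (NULL, SG); (NULL, NULL)

FULL OUTER JOIN keeps every row from both sides; unmatched rows get NULL for the other side's columns.
Matching on a.code = f.code. A NULL in a compared column never satisfies the condition.
- a (code=EZ) has no partner → padded with NULL.
- a (code=SG) has no partner → padded with NULL.
- a (code=NULL) has no partner → padded with NULL.
- a (code=HP) has no partner → padded with NULL.
- a (code=SG) has no partner → padded with NULL.
- a (code=SG) has no partner → padded with NULL.
- a (code=SG) has no partner → padded with NULL.
- 7 f row(s) had no a match → kept, a columns NULL.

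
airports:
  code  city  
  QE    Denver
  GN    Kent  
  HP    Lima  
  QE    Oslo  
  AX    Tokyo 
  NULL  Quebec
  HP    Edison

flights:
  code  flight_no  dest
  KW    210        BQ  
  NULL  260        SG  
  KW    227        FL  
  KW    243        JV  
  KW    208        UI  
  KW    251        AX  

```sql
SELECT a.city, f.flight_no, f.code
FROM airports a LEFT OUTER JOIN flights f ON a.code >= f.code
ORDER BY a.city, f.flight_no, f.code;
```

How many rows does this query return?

15

LEFT JOIN keeps every row from `airports`; unmatched rows get NULL for `flights`'s columns.
Matching on a.code >= f.code. A NULL in a compared column never satisfies the condition.
Matched pairs: 10; unmatched a rows kept: 5.
Total: 10 matched + 5 padded = 15 rows.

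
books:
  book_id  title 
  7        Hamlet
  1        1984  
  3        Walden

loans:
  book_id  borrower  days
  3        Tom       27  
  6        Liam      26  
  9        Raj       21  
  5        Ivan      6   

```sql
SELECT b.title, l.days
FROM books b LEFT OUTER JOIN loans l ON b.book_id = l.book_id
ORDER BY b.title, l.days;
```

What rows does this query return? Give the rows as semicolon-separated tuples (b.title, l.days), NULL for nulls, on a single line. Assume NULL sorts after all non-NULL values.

(1984, NULL); (Hamlet, NULL); (Walden, 27)

LEFT JOIN keeps every row from `books`; unmatched rows get NULL for `loans`'s columns.
Matching on b.book_id = l.book_id.
- b[0] book_id=7 → no match; kept with NULLs on the l side.
- b[1] book_id=1 → no match; kept with NULLs on the l side.
- b[2] book_id=3 → 1 match(es) in l → 1 row(s).
After projecting and ordering:
b.title | l.days
1984 | NULL
Hamlet | NULL
Walden | 27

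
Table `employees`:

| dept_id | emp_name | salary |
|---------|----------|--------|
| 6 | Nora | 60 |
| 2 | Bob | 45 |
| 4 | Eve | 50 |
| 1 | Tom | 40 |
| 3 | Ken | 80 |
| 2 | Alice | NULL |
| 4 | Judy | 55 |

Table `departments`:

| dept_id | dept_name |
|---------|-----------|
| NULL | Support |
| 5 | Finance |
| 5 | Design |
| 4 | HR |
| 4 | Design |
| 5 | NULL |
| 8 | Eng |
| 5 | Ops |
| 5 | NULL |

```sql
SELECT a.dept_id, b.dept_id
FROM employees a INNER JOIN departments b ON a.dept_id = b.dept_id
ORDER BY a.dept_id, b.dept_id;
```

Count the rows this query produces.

INNER JOIN keeps only pairs where the ON condition holds.
Matching on a.dept_id = b.dept_id. A NULL in a compared column never satisfies the condition.
- a (dept_id=6) has no partner → excluded.
- a (dept_id=2) has no partner → excluded.
- a (dept_id=4) pairs with 2 row(s) of b.
- a (dept_id=1) has no partner → excluded.
- a (dept_id=3) has no partner → excluded.
- a (dept_id=2) has no partner → excluded.
- a (dept_id=4) pairs with 2 row(s) of b.
Total: 4 rows.

4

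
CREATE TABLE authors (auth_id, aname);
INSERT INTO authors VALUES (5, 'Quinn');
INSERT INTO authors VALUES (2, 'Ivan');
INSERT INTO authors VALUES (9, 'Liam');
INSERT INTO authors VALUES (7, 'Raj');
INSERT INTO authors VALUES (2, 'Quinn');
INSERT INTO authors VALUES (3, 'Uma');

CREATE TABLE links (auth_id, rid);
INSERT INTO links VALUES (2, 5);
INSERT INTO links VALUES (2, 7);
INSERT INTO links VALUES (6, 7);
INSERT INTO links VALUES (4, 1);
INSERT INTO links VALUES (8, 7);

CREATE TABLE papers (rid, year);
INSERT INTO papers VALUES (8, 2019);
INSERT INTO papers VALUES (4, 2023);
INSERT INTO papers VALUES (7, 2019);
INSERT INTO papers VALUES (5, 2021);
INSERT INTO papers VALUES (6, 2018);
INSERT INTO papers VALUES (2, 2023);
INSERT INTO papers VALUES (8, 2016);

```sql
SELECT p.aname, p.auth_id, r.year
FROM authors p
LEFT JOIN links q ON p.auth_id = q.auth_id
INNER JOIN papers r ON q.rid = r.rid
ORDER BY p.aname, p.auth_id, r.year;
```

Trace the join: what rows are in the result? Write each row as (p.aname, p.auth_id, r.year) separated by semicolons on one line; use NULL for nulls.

Step 1 — p LEFT JOIN q on auth_id → 8 row(s).
Then INNER JOIN `papers r` on rid: keep only rows whose q.rid appears in r.

(Ivan, 2, 2019); (Ivan, 2, 2021); (Quinn, 2, 2019); (Quinn, 2, 2021)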